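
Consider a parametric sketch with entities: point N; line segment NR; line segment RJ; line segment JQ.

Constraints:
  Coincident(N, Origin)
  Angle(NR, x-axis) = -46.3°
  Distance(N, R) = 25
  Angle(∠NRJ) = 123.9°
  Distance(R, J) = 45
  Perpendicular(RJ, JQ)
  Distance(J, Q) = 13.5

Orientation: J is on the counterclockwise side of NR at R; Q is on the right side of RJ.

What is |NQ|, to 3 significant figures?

68.2

N is at the origin; NR runs at -46.3° with length 25.0, so R = 25.0·(cos -46.3°, sin -46.3°) = (17.3, -18.1). ∠NRJ = 123.9°, so RJ runs at -46.3° + (180° − 123.9°) = 9.80° from the x-axis; with |RJ| = 45.0, J = R + 45.0·(cos 9.80°, sin 9.80°) = (61.6, -10.4). RJ ⟂ JQ; with |JQ| = 13.5 on the right of RJ, Q = J + 13.5·(0.170, -0.985) = (63.9, -23.7). Then |NQ| = |Q − N| = 68.2.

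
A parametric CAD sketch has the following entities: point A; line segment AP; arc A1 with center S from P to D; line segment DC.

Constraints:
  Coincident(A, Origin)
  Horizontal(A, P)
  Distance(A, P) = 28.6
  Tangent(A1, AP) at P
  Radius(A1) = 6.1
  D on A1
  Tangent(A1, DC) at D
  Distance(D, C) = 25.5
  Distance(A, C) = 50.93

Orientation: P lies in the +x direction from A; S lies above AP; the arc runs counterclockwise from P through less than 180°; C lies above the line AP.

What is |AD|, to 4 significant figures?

34.67

A is at the origin; A and P share the same y with |AP| = 28.6 and P on the +x side, so P = (28.60, 0.000). Tangency of A1 to AP means the radius SP is perpendicular to AP, so S = P + (0, 6.1) = (28.60, 6.100). Since SD ⟂ DC (tangency), |SC| = √(6.1² + 25.5²) = 26.22 regardless of where D sits on A1. So C lies on both circle(A, 50.93) and circle(S, 26.22); the above-AP intersection is C = (42.20, 28.52). D is the foot of the tangent from C: D = (34.41, 4.237).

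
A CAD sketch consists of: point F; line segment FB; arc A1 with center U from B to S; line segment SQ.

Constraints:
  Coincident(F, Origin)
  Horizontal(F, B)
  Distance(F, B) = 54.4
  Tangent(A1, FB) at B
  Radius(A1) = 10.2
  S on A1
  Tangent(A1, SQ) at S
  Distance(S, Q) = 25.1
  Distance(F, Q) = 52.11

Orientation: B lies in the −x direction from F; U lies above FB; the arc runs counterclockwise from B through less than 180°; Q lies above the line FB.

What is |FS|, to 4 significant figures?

45.15

F is at the origin; FB is horizontal with |FB| = 54.4 and B on the −x side, so B = (-54.40, 0.000). The tangent condition forces UB to be normal to FB, so U = B + (0, 10.2) = (-54.40, 10.20). Since US ⟂ SQ (tangency), |UQ| = √(10.2² + 25.1²) = 27.09 regardless of where S sits on A1. So Q lies on both circle(F, 52.11) and circle(U, 27.09); the above-FB intersection is Q = (-40.14, 33.23). S is the foot of the tangent from Q: S = (-44.34, 8.490).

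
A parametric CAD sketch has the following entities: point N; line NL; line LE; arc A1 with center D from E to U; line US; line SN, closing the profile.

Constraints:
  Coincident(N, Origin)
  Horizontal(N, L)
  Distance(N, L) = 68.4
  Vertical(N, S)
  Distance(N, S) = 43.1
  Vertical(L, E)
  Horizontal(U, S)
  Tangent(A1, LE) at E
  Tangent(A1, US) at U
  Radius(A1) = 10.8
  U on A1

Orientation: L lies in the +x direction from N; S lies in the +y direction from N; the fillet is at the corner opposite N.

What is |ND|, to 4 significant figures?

66.04

NS is vertical with |NS| = 43.1 and S on the +y side, so S = (0.000, 43.10). The virtual corner opposite N is at (68.40, 43.10). Since A1 is tangent to LE there, DE ⟂ LE and A1 meets US tangentially, so DU is at right angles to US, with radius 10.8, so the center D sits 10.8 in from both sides at D = (57.60, 32.30). Then |ND| = |D − N| = 66.04.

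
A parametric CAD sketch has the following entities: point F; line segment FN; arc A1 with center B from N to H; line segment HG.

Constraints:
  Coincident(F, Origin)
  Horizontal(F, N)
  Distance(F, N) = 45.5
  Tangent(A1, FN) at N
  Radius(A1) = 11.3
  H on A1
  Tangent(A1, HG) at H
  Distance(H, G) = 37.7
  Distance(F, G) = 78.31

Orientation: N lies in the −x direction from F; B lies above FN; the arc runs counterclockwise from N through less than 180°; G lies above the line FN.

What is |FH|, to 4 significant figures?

41.81

F is at the origin; FN is horizontal with |FN| = 45.5 and N on the −x side, so N = (-45.50, 0.000). The tangent condition forces BN to be normal to FN, so B = N + (0, 11.3) = (-45.50, 11.30). Since BH ⟂ HG (tangency), |BG| = √(11.3² + 37.7²) = 39.36 regardless of where H sits on A1. So G lies on both circle(F, 78.31) and circle(B, 39.36); the above-FN intersection is G = (-62.95, 46.58). H is the foot of the tangent from G: H = (-37.24, 19.01).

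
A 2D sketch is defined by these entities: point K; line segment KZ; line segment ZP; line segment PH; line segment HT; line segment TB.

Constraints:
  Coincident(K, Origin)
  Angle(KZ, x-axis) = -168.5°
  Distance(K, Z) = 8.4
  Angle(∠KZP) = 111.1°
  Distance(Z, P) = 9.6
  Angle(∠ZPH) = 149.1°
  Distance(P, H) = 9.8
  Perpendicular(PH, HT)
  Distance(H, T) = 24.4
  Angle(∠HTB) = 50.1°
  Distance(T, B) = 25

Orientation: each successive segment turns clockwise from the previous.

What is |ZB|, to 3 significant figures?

3.62

K is at the origin; KZ runs at -168.5° with length 8.4, so Z = (-8.23, -1.67). ∠KZP = 111.1° gives ZP at 123° from the x-axis; with |ZP| = 9.6, P = (-13.4, 6.41). ∠ZPH = 149.1° gives PH at 91.7° from the x-axis; with |PH| = 9.8, H = (-13.7, 16.2). The perpendicularity gives HT at right angles to PH, so HT runs at 1.70°; with |HT| = 24.4, T = (10.7, 16.9). ∠HTB = 50.1° gives TB at -128° from the x-axis; with |TB| = 25.0, B = (-4.77, -2.71). Then |ZB| = |B − Z| = 3.62.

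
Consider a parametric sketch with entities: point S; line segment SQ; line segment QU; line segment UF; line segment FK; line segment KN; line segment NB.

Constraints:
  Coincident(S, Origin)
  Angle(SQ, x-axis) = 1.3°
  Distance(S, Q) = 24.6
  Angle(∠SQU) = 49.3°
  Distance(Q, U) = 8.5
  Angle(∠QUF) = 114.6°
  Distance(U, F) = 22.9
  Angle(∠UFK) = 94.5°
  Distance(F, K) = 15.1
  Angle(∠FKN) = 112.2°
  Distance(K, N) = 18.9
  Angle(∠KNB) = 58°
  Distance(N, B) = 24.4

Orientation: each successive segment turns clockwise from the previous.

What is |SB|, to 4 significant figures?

10.77

∠FKN = 112.2° gives KN at 11.90° from the x-axis; with |KN| = 18.9, N = (18.25, 18.59). ∠KNB = 58.0° gives NB at -110.1° from the x-axis; with |NB| = 24.4, B = (9.867, -4.320). Then |SB| = |B − S| = 10.77.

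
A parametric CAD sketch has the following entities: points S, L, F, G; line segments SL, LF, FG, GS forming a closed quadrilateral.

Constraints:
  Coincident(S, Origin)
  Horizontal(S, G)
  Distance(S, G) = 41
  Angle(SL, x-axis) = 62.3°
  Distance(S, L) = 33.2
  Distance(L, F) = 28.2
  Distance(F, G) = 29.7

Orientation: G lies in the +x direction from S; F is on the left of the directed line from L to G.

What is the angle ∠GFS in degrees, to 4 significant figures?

50.78°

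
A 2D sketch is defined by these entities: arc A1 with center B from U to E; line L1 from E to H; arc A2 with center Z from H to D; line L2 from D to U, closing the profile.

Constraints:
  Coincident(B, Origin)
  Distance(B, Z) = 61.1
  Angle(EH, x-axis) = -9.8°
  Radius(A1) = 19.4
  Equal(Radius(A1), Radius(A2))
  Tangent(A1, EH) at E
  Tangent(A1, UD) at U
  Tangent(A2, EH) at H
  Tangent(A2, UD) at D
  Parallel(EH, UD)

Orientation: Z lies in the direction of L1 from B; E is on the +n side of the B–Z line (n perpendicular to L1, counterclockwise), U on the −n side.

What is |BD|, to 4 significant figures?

64.11

The slot axis is L1's direction at -9.8°, so u = (cos -9.8°, sin -9.8°) = (0.9854, -0.1702) and n = (−sin -9.8°, cos -9.8°) = (0.1702, 0.9854). B is at the origin and Z lies 61.1 along u from B, so Z = 61.1·u = (60.21, -10.40). Tangency of A1 to both parallel lines with radius 19.4 puts E and U at B ± 19.4·n: E = (3.302, 19.12), U = (-3.302, -19.12). Equal radii place H and D the same way about Z: H = Z + 19.4·n = (63.51, 8.717), D = Z − 19.4·n = (56.91, -29.52). Then |BD| = |D − B| = 64.11.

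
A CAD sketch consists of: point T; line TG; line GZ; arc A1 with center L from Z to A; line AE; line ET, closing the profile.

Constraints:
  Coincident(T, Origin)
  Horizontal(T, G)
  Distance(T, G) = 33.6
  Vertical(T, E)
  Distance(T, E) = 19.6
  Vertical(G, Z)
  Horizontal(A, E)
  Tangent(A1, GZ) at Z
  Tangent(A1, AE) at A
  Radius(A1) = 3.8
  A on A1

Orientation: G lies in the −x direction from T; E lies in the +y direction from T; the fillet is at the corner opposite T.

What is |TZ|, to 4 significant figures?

37.13

T is at the origin; TG is horizontal with |TG| = 33.6 and G on the −x side, so G = (-33.60, 0.000). T and E share the same x with |TE| = 19.6 and E on the +y side, so E = (0.000, 19.60). The virtual corner opposite T is at (-33.60, 19.60). Since A1 is tangent to GZ there, LZ ⟂ GZ and tangency of A1 to AE means the radius LA is perpendicular to AE, with radius 3.8, so the center L sits 3.8 in from both sides at L = (-29.80, 15.80). That places the tangent points at Z = (-33.60, 15.80) on GZ and A = (-29.80, 19.60) on AE. Then |TZ| = |Z − T| = 37.13.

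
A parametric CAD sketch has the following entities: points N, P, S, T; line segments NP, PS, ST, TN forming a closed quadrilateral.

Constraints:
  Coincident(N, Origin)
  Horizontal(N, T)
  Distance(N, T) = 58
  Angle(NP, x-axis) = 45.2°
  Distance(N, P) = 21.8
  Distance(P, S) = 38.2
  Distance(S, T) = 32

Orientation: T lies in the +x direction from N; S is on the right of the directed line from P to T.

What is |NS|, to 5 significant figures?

37.260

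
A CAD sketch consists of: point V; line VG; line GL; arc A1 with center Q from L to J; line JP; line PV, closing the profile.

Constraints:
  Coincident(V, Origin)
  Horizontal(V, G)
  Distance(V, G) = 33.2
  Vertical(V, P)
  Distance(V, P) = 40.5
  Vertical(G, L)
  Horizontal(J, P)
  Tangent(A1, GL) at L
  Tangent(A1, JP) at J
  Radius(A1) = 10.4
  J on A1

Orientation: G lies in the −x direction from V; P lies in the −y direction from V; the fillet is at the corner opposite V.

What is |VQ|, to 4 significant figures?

37.76

V and P share the same x with |VP| = 40.5 and P on the −y side, so P = (0.000, -40.50). The virtual corner opposite V is at (-33.20, -40.50). Since A1 is tangent to GL there, QL ⟂ GL and tangency of A1 to JP means the radius QJ is perpendicular to JP, with radius 10.4, so the center Q sits 10.4 in from both sides at Q = (-22.80, -30.10). Then |VQ| = |Q − V| = 37.76.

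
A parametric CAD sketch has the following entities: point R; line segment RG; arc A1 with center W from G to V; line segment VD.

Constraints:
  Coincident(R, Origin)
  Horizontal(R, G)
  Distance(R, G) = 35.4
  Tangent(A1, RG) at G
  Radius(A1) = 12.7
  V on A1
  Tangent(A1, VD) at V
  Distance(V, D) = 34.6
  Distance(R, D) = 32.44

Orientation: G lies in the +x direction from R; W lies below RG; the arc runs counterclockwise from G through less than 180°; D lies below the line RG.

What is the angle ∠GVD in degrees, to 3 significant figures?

154°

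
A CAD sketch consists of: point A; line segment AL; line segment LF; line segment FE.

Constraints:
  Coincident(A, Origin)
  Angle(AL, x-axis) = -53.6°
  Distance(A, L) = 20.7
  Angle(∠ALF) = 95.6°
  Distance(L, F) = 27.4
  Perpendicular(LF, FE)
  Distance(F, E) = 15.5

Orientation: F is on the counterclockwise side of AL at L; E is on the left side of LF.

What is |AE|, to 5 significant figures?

29.859

A is at the origin; AL runs at -53.6° with length 20.7, so L = 20.7·(cos -53.6°, sin -53.6°) = (12.284, -16.661). ∠ALF = 95.6°, so LF runs at -53.6° + (180° − 95.6°) = 30.800° from the x-axis; with |LF| = 27.4, F = L + 27.4·(cos 30.800°, sin 30.800°) = (35.819, -2.6313). The perpendicularity gives FE at right angles to LF; with |FE| = 15.5 on the left of LF, E = F + 15.5·(-0.51204, 0.85896) = (27.883, 10.683). Then |AE| = |E − A| = 29.859.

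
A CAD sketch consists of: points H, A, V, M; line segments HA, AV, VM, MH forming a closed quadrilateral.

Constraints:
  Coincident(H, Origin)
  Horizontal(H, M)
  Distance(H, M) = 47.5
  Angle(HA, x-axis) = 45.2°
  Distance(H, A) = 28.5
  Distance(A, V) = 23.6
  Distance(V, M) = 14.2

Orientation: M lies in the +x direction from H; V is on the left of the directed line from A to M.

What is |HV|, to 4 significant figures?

44.70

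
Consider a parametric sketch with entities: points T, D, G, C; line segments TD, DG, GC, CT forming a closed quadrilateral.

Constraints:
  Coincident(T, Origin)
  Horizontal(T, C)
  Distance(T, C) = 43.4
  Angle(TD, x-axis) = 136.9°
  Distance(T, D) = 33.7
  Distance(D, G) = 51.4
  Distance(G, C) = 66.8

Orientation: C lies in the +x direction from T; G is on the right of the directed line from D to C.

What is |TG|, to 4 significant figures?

32.80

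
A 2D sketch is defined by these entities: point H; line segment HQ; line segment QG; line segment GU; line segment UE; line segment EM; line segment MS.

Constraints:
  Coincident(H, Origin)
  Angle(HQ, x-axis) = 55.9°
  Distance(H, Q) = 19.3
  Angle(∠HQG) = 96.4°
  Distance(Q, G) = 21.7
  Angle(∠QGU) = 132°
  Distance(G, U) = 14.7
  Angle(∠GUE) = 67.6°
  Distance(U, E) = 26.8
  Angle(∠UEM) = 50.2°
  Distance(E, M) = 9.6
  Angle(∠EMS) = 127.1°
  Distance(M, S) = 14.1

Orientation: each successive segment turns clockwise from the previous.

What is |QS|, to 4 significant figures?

24.08

H is at the origin; HQ runs at 55.9° with length 19.3, so Q = (10.82, 15.98). ∠HQG = 96.4° gives QG at -27.70° from the x-axis; with |QG| = 21.7, G = (30.03, 5.894). ∠QGU = 132.0° gives GU at -75.70° from the x-axis; with |GU| = 14.7, U = (33.66, -8.350). ∠GUE = 67.6° gives UE at 171.9° from the x-axis; with |UE| = 26.8, E = (7.132, -4.574). ∠UEM = 50.2° gives EM at 42.10° from the x-axis; with |EM| = 9.6, M = (14.25, 1.862). ∠EMS = 127.1° gives MS at -10.80° from the x-axis; with |MS| = 14.1, S = (28.10, -0.7799). Then |QS| = |S − Q| = 24.08.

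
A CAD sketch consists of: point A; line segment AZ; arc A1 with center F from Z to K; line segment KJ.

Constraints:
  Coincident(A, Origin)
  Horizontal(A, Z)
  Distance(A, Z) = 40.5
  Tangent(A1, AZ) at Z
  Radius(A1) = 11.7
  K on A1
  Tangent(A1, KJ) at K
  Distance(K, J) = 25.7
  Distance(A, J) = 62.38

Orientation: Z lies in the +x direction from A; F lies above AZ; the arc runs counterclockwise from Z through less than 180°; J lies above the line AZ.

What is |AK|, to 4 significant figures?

53.74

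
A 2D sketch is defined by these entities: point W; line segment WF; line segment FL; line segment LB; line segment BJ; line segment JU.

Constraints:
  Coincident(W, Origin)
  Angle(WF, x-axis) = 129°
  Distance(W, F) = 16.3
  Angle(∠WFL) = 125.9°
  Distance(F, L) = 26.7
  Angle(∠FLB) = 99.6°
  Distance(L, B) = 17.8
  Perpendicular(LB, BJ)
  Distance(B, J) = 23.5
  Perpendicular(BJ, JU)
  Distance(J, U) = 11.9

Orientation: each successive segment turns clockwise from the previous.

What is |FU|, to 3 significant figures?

10.7

LB ⟂ BJ, so BJ runs at -95.5°; with |BJ| = 23.5, J = (12.2, 13.3). BJ ⟂ JU, so JU runs at 174°; with |JU| = 11.9, U = (0.318, 14.5). Then |FU| = |U − F| = 10.7.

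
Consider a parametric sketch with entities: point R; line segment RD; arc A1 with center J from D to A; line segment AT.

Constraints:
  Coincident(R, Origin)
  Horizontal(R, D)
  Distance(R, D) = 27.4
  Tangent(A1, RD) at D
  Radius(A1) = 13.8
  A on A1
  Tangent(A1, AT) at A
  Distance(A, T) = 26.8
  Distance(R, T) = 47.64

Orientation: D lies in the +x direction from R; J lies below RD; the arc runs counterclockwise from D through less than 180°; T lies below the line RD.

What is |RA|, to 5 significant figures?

22.055

R is at the origin; R and D share the same y with |RD| = 27.4 and D on the +x side, so D = (27.400, 0.0000). Tangency of A1 to RD means the radius JD is perpendicular to RD, so J = D + (0, -13.8) = (27.400, -13.800). Since JA ⟂ AT (tangency), |JT| = √(13.8² + 26.8²) = 30.144 regardless of where A sits on A1. So T lies on both circle(R, 47.64) and circle(J, 30.144); the below-RD intersection is T = (20.303, -43.097). A is the foot of the tangent from T: A = (13.989, -17.052).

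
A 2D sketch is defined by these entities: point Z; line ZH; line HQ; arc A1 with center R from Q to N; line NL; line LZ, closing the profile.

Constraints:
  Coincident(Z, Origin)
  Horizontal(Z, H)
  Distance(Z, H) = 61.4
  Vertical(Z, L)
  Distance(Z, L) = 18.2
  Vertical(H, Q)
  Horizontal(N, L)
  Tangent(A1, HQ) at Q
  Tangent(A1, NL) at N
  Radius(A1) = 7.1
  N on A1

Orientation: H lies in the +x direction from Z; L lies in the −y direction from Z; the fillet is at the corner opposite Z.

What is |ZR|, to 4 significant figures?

55.42

ZL is vertical with |ZL| = 18.2 and L on the −y side, so L = (0.000, -18.20). The virtual corner opposite Z is at (61.40, -18.20). The tangent condition forces RQ to be normal to HQ and A1 meets NL tangentially, so RN is at right angles to NL, with radius 7.1, so the center R sits 7.1 in from both sides at R = (54.30, -11.10). Then |ZR| = |R − Z| = 55.42.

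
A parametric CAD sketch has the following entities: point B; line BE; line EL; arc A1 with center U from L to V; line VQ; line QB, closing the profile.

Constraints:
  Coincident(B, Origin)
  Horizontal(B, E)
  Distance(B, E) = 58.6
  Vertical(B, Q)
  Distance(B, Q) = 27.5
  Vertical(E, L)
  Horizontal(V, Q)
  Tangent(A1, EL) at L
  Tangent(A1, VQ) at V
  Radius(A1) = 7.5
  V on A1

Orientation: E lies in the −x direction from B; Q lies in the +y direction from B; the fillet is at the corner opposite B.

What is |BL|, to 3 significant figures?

61.9

B is at the origin; BE is horizontal with |BE| = 58.6 and E on the −x side, so E = (-58.6, 0.00). B and Q share the same x with |BQ| = 27.5 and Q on the +y side, so Q = (0.00, 27.5). The virtual corner opposite B is at (-58.6, 27.5). A1 meets EL tangentially, so UL is at right angles to EL and since A1 is tangent to VQ there, UV ⟂ VQ, with radius 7.5, so the center U sits 7.5 in from both sides at U = (-51.1, 20.0). That places the tangent points at L = (-58.6, 20.0) on EL and V = (-51.1, 27.5) on VQ. Then |BL| = |L − B| = 61.9.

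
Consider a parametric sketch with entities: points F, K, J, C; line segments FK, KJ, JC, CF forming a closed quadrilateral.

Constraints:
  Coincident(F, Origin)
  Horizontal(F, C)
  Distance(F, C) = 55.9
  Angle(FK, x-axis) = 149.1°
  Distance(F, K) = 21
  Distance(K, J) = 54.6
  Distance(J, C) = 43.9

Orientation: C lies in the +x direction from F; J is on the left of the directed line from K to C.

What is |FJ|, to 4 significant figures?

47.04

Checks: |KJ| = 54.60 ✓; |JC| = 43.90 ✓.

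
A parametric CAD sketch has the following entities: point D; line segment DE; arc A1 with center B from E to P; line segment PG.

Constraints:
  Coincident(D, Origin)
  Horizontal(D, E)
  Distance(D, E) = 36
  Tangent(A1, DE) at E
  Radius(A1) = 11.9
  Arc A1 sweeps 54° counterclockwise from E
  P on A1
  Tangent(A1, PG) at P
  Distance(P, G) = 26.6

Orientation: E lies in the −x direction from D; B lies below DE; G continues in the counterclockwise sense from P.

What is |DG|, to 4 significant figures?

66.72

D is at the origin; D and E share the same y with |DE| = 36.0 and E on the −x side, so E = (-36.00, 0.000). The tangent condition forces BE to be normal to DE, so B = E + (0, -11.9) = (-36.00, -11.90). On A1, E sits at bearing 90° from B; a 54° counterclockwise sweep puts P at bearing 144°, so P = B + 11.9·(cos 144°, sin 144°) = (-45.63, -4.905). Since A1 is tangent to PG there, BP ⟂ PG, so PG runs along (−sin 144°, cos 144°); with |PG| = 26.6, G = (-61.26, -26.43). Then |DG| = |G − D| = 66.72.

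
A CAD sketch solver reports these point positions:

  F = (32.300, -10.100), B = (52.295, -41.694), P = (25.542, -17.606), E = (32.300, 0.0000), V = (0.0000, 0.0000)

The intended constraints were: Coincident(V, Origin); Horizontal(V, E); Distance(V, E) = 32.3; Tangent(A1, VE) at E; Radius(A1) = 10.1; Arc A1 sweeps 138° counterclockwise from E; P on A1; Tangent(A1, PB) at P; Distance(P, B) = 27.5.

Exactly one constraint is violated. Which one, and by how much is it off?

Distance(P, B) = 27.5 — off by 8.50.

V = (0.00, 0.00) ✓; V.y = 0.00, E.y = 0.00 ✓; |VE| = 32.30 ✓; ∠(FE, EV) = 90.00° ✓; |FE| = 10.10 ✓; bearing(F→P) − bearing(F→E) = 138.0° ✓; |FP| = 10.10 ✓; ∠(FP, PB) = 90.00° ✓; |PB| = 36.00 ✗.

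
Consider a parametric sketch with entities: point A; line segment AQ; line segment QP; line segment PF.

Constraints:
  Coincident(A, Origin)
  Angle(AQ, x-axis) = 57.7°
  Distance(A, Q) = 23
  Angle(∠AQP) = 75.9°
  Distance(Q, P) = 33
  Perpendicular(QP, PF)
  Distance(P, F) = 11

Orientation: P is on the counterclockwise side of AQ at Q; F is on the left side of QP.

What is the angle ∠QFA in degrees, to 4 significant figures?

40.86°

∠AQP = 75.9°, so QP runs at 57.7° + (180° − 75.9°) = 161.8° from the x-axis; with |QP| = 33.0, P = Q + 33.0·(cos 161.8°, sin 161.8°) = (-19.06, 29.75). The perpendicularity gives PF at right angles to QP; with |PF| = 11.0 on the left of QP, F = P + 11.0·(-0.3123, -0.9500) = (-22.49, 19.30). Then cos ∠QFA = FQ·FA / (|FQ||FA|), giving 40.86°.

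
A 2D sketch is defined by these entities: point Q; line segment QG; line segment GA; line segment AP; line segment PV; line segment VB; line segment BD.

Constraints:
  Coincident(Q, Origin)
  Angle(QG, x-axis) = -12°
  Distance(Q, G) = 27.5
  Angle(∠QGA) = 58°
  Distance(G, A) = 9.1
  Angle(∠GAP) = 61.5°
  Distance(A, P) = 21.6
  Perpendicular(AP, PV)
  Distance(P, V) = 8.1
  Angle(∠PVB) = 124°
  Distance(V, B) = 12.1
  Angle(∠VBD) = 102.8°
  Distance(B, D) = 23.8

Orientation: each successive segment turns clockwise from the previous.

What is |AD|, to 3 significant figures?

5.95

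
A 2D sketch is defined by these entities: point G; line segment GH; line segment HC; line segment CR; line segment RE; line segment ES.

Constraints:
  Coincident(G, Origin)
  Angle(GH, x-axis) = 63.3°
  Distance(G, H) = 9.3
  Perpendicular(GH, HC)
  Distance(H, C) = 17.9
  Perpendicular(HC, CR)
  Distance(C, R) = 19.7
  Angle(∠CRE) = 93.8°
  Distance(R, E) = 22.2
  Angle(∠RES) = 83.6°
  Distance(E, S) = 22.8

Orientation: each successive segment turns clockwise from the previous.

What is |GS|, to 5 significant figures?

11.370

G is at the origin; GH runs at 63.3° with length 9.3, so H = (4.1787, 8.3084). GH ⟂ HC, so HC runs at -26.700°; with |HC| = 17.9, C = (20.170, 0.26554). HC is perpendicular to CR, so CR runs at -116.70°; with |CR| = 19.7, R = (11.318, -17.334). ∠CRE = 93.8° gives RE at 157.10° from the x-axis; with |RE| = 22.2, E = (-9.1319, -8.6953). ∠RES = 83.6° gives ES at 60.700° from the x-axis; with |ES| = 22.8, S = (2.0260, 11.188). Then |GS| = |S − G| = 11.370.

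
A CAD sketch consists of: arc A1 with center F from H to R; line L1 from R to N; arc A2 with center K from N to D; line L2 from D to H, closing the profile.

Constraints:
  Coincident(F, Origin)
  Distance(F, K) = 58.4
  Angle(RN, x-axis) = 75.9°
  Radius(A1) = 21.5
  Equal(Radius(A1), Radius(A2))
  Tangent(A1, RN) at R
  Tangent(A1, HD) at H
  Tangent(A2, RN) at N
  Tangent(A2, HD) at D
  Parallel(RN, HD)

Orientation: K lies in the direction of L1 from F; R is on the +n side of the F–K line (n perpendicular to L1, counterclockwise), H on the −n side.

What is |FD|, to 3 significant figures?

62.2

The slot axis is L1's direction at 75.9°, so u = (cos 75.9°, sin 75.9°) = (0.244, 0.970) and n = (−sin 75.9°, cos 75.9°) = (-0.970, 0.244). F is at the origin and K lies 58.4 along u from F, so K = 58.4·u = (14.2, 56.6). Tangency of A1 to both parallel lines with radius 21.5 puts R and H at F ± 21.5·n: R = (-20.9, 5.24), H = (20.9, -5.24). Equal radii place N and D the same way about K: N = K + 21.5·n = (-6.63, 61.9), D = K − 21.5·n = (35.1, 51.4). Then |FD| = |D − F| = 62.2.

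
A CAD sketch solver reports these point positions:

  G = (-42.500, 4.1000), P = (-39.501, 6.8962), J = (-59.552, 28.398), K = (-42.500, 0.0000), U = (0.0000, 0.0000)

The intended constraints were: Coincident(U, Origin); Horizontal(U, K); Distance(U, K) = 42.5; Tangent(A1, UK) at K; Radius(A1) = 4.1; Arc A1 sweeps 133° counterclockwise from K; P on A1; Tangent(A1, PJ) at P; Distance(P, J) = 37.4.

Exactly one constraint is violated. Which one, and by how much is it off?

Distance(P, J) = 37.4 — off by 8.00.

U = (0.00, 0.00) ✓; U.y = 0.00, K.y = 0.00 ✓; |UK| = 42.50 ✓; ∠(GK, KU) = 90.00° ✓; |GK| = 4.100 ✓; bearing(G→P) − bearing(G→K) = 133.0° ✓; |GP| = 4.100 ✓; ∠(GP, PJ) = 90.00° ✓; |PJ| = 29.40 ✗.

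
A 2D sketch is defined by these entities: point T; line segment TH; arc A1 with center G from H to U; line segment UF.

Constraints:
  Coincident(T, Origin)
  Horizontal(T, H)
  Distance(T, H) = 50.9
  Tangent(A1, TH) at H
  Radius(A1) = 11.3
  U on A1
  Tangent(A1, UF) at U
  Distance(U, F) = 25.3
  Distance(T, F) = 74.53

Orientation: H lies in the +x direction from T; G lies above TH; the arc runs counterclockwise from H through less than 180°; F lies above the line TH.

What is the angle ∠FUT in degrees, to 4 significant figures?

107.8°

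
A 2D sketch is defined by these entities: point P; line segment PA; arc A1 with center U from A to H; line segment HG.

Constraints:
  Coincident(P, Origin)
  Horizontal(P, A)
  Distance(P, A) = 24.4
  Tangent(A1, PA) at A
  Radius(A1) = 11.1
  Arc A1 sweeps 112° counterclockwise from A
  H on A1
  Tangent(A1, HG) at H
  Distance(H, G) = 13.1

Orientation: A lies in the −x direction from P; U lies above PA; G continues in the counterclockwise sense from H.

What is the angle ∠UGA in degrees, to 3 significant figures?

7.16°

On A1, A sits at bearing -90° from U; a 112° counterclockwise sweep puts H at bearing 22°, so H = U + 11.1·(cos 22°, sin 22°) = (-14.1, 15.3). The tangent condition forces UH to be normal to HG, so HG runs along (−sin 22°, cos 22°); with |HG| = 13.1, G = (-19.0, 27.4). Then cos ∠UGA = GU·GA / (|GU||GA|), giving 7.16°.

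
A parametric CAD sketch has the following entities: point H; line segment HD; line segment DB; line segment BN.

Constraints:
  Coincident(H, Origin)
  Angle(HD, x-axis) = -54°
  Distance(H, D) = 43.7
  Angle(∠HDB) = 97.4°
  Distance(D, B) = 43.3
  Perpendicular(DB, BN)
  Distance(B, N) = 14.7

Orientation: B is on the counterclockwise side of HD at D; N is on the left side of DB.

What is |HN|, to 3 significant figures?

56.7

H is at the origin; HD runs at -54.0° with length 43.7, so D = 43.7·(cos -54.0°, sin -54.0°) = (25.7, -35.4). ∠HDB = 97.4°, so DB runs at -54.0° + (180° − 97.4°) = 28.6° from the x-axis; with |DB| = 43.3, B = D + 43.3·(cos 28.6°, sin 28.6°) = (63.7, -14.6). DB ⟂ BN; with |BN| = 14.7 on the left of DB, N = B + 14.7·(-0.479, 0.878) = (56.7, -1.72). Then |HN| = |N − H| = 56.7.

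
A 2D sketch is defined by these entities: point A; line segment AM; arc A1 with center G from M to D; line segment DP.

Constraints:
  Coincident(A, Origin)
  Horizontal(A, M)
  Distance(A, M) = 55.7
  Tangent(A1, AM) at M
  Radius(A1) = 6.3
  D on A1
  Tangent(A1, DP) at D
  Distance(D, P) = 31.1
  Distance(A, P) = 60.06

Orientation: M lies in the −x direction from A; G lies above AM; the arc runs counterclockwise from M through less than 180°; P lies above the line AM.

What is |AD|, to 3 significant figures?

49.8

Checks: |AM| = 55.70 ✓; |GD| = 6.300 ✓; ∠(GD, DP) = 90.00° ✓; |DP| = 31.10 ✓; |AP| = 60.06 ✓.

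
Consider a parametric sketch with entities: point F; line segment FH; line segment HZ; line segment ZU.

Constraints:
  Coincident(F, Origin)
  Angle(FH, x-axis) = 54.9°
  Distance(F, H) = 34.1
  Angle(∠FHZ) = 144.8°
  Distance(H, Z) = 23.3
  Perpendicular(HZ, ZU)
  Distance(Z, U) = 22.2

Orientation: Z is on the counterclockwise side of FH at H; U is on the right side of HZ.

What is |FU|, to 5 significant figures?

66.104

F is at the origin; FH runs at 54.9° with length 34.1, so H = 34.1·(cos 54.9°, sin 54.9°) = (19.608, 27.899). ∠FHZ = 144.8°, so HZ runs at 54.9° + (180° − 144.8°) = 90.100° from the x-axis; with |HZ| = 23.3, Z = H + 23.3·(cos 90.100°, sin 90.100°) = (19.567, 51.199). HZ ⟂ ZU; with |ZU| = 22.2 on the right of HZ, U = Z + 22.2·(1.0000, 0.0017453) = (41.767, 51.238). Then |FU| = |U − F| = 66.104.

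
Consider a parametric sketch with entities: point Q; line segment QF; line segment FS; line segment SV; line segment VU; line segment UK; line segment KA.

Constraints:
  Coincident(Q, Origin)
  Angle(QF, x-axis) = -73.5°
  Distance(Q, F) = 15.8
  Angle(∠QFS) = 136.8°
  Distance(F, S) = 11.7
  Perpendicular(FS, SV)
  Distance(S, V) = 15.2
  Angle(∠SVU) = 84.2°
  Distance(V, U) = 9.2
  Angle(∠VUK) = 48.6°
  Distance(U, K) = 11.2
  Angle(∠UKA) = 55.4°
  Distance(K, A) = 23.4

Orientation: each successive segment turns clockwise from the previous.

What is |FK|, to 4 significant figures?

12.66

∠SVU = 84.2° gives VU at 57.50° from the x-axis; with |VU| = 9.2, U = (-9.406, -11.01). ∠VUK = 48.6° gives UK at -73.90° from the x-axis; with |UK| = 11.2, K = (-6.300, -21.77). Then |FK| = |K − F| = 12.66.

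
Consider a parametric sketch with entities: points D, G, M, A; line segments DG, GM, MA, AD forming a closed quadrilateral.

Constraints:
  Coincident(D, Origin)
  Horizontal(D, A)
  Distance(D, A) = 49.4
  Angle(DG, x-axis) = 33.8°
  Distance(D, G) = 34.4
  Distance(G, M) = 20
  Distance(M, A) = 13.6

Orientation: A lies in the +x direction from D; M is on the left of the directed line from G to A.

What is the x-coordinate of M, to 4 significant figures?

47.78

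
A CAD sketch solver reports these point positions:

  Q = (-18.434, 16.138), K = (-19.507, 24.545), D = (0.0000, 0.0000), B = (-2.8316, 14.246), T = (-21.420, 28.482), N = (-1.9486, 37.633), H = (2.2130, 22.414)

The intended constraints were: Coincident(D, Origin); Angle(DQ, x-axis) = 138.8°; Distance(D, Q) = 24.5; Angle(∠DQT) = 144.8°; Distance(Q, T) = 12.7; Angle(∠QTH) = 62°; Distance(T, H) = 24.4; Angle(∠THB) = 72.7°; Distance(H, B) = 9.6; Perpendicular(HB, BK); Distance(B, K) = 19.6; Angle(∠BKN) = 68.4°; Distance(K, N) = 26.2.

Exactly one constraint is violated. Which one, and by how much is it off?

Distance(K, N) = 26.2 — off by 4.30.

D = (0.00, 0.00) ✓; DQ at 138.8° ✓; |DQ| = 24.50 ✓; ∠DQT = 144.8° ✓; |QT| = 12.70 ✓; ∠QTH = 62.00° ✓; |TH| = 24.40 ✓; ∠THB = 72.70° ✓; |HB| = 9.600 ✓; ∠(HB, BK) = 90.00° ✓; |BK| = 19.60 ✓; ∠BKN = 68.40° ✓; |KN| = 21.90 ✗.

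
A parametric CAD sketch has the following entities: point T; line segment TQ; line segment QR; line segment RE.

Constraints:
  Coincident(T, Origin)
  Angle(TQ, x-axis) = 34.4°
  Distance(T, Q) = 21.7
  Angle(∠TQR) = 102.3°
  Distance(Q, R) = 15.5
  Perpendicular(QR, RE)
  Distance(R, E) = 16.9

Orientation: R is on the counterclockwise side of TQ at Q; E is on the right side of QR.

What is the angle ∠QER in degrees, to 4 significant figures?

42.53°

T is at the origin; TQ runs at 34.4° with length 21.7, so Q = 21.7·(cos 34.4°, sin 34.4°) = (17.90, 12.26). ∠TQR = 102.3°, so QR runs at 34.4° + (180° − 102.3°) = 112.1° from the x-axis; with |QR| = 15.5, R = Q + 15.5·(cos 112.1°, sin 112.1°) = (12.07, 26.62). QR ⟂ RE; with |RE| = 16.9 on the right of QR, E = R + 16.9·(0.9265, 0.3762) = (27.73, 32.98). Then cos ∠QER = EQ·ER / (|EQ||ER|), giving 42.53°.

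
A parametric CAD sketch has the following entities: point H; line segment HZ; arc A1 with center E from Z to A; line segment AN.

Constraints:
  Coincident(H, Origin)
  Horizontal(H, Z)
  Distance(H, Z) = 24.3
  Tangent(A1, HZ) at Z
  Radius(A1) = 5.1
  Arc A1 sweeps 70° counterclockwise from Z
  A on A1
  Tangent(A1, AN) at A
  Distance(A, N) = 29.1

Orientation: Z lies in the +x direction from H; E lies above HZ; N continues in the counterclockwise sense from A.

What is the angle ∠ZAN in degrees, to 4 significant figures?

145.0°

H is at the origin; HZ is horizontal with |HZ| = 24.3 and Z on the +x side, so Z = (24.30, 0.000). Since A1 is tangent to HZ there, EZ ⟂ HZ, so E = Z + (0, 5.1) = (24.30, 5.100). On A1, Z sits at bearing -90° from E; a 70° counterclockwise sweep puts A at bearing -20°, so A = E + 5.1·(cos -20°, sin -20°) = (29.09, 3.356). Since A1 is tangent to AN there, EA ⟂ AN, so AN runs along (−sin -20°, cos -20°); with |AN| = 29.1, N = (39.05, 30.70). Then cos ∠ZAN = AZ·AN / (|AZ||AN|), giving 145.0°.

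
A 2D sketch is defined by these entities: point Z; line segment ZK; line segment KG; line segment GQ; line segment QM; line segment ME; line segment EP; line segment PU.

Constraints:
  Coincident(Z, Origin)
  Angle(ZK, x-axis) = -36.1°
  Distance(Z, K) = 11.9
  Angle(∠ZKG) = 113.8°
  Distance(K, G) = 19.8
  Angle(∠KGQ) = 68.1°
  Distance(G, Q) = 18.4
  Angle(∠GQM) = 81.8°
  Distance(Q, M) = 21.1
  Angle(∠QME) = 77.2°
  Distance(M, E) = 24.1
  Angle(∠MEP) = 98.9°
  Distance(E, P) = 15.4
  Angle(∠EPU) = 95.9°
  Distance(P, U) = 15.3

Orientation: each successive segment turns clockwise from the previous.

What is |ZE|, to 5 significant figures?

27.180

Z is at the origin; ZK runs at -36.1° with length 11.9, so K = (9.6151, -7.0114). ∠ZKG = 113.8° gives KG at -102.30° from the x-axis; with |KG| = 19.8, G = (5.3971, -26.357). ∠KGQ = 68.1° gives GQ at 145.80° from the x-axis; with |GQ| = 18.4, Q = (-9.8212, -16.015). ∠GQM = 81.8° gives QM at 47.600° from the x-axis; with |QM| = 21.1, M = (4.4066, -0.43320). ∠QME = 77.2° gives ME at -55.200° from the x-axis; with |ME| = 24.1, E = (18.161, -20.223). Then |ZE| = |E − Z| = 27.180.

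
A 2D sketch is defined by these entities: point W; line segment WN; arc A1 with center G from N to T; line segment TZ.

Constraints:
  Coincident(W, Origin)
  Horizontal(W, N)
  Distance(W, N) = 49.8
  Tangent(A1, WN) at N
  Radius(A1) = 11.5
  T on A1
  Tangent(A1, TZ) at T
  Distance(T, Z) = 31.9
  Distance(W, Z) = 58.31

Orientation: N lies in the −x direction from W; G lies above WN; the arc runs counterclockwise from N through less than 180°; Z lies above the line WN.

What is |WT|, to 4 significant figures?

40.04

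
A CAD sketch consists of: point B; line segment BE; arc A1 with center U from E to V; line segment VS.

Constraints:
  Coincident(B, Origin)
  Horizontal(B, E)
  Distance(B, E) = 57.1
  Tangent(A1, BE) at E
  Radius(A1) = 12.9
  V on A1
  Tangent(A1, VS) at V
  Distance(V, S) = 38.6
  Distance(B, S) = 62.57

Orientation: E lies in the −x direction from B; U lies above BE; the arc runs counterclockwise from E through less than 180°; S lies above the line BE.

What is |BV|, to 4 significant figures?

45.69

B is at the origin; B and E share the same y with |BE| = 57.1 and E on the −x side, so E = (-57.10, 0.000). A1 meets BE tangentially, so UE is at right angles to BE, so U = E + (0, 12.9) = (-57.10, 12.90). Since UV ⟂ VS (tangency), |US| = √(12.9² + 38.6²) = 40.70 regardless of where V sits on A1. So S lies on both circle(B, 62.57) and circle(U, 40.70); the above-BE intersection is S = (-38.67, 49.19). V is the foot of the tangent from S: V = (-44.34, 11.01).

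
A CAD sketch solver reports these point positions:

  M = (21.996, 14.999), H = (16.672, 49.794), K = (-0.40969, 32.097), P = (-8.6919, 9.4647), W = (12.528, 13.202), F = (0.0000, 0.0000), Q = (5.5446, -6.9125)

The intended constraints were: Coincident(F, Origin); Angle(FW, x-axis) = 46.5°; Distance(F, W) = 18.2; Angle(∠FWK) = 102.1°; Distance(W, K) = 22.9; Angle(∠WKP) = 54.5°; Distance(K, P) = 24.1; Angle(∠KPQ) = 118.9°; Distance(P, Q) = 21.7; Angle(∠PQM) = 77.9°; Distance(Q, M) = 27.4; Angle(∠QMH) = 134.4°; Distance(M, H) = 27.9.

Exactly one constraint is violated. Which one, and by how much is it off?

Distance(M, H) = 27.9 — off by 7.30.

F = (0.00, 0.00) ✓; FW at 46.50° ✓; |FW| = 18.20 ✓; ∠FWK = 102.1° ✓; |WK| = 22.90 ✓; ∠WKP = 54.50° ✓; |KP| = 24.10 ✓; ∠KPQ = 118.9° ✓; |PQ| = 21.70 ✓; ∠PQM = 77.90° ✓; |QM| = 27.40 ✓; ∠QMH = 134.4° ✓; |MH| = 35.20 ✗.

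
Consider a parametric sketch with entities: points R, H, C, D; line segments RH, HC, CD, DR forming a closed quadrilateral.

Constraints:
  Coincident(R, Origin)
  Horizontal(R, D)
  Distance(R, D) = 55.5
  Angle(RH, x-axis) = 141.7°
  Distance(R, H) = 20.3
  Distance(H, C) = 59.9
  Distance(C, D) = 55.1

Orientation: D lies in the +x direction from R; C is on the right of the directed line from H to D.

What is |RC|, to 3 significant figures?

41.4

R is at the origin; R and D share the same y with |RD| = 55.5 and D in +x, so D = (55.5, 0). RH runs at 141.7° with |RH| = 20.3, so H = (-15.9, 12.6). C is determined by |HC| = 59.9 and |CD| = 55.1 together: it lies at the intersection of circle(H, 59.9) and circle(D, 55.1). With |HD| = 72.5, the foot of the radical line on HD is 40.1 from H and the perpendicular offset is √(59.9² − 40.1²) = 44.5. Taking the right-of-HD solution: C = (15.8, -38.2).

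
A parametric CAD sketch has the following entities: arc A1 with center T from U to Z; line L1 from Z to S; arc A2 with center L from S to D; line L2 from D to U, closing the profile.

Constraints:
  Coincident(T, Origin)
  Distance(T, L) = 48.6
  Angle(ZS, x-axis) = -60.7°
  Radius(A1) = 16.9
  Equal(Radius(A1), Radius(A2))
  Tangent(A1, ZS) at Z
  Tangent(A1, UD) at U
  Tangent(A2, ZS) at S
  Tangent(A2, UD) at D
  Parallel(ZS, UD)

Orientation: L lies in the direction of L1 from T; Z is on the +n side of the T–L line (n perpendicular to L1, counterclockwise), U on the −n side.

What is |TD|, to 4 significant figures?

51.45

Tangency of A1 to both parallel lines with radius 16.9 puts Z and U at T ± 16.9·n: Z = (14.74, 8.271), U = (-14.74, -8.271). Equal radii place S and D the same way about L: S = L + 16.9·n = (38.52, -34.11), D = L − 16.9·n = (9.046, -50.65). Then |TD| = |D − T| = 51.45.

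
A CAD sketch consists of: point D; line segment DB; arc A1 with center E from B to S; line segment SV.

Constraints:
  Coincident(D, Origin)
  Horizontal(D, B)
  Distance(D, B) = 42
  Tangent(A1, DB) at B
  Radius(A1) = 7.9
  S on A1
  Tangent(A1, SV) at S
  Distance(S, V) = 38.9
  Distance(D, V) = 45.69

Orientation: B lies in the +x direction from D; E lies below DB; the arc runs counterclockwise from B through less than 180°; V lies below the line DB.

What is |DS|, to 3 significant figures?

35.0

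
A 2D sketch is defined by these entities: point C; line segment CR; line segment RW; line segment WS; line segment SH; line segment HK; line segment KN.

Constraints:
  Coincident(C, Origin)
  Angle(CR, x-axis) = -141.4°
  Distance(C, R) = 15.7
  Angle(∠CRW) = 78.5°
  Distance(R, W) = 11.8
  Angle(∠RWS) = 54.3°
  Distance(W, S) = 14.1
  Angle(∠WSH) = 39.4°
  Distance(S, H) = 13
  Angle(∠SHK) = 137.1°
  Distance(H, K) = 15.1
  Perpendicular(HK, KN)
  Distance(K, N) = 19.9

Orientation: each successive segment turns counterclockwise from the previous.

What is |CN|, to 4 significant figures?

29.34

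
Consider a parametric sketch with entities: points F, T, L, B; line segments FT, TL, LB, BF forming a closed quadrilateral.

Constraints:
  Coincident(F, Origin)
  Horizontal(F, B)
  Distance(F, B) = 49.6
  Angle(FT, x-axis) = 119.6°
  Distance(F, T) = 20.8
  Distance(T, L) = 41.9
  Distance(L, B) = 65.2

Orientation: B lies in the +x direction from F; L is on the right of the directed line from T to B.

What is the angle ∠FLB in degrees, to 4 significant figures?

43.59°

Checks: |TL| = 41.90 ✓; |LB| = 65.20 ✓.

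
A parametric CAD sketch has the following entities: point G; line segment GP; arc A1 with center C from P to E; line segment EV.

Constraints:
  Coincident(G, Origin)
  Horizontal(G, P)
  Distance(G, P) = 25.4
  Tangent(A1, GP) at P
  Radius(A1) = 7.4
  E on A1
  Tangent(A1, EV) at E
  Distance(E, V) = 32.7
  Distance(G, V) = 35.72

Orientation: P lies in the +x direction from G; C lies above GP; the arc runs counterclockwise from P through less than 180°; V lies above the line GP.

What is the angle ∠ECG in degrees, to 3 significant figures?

149°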